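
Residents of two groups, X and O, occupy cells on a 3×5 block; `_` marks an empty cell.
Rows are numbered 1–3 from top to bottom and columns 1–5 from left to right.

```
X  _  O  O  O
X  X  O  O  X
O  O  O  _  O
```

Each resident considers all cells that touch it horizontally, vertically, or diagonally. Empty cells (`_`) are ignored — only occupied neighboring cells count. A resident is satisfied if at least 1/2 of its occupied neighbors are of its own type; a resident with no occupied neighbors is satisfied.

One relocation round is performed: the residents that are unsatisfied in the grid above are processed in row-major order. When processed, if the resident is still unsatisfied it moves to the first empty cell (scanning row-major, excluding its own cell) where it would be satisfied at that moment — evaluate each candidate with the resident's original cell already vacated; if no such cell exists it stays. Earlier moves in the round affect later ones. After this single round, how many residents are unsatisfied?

1

Initially unsatisfied (in order): (2,2), (2,5), (3,1).
  (2,2) → (1,2).
  (2,5): no empty cell satisfies it; stays.
  (3,1): now satisfied by earlier moves; stays.
Resulting grid:
X X O O O
X _ O O X
O O O _ O
Unsatisfied now: (2,5).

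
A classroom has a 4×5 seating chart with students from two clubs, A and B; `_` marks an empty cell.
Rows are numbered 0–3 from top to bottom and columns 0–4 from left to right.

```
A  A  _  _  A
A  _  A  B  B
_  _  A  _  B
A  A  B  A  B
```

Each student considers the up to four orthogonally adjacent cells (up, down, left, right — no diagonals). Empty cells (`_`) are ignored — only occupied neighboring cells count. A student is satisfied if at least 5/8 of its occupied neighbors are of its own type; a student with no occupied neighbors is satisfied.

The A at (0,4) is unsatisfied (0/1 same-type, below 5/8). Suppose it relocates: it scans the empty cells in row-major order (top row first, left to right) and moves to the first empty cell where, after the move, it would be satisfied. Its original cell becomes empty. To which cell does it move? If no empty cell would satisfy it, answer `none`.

(0,2)

Vacating (0,4). Empty cells in order:
  (0,2): 2/2 same-type → satisfied — stop here.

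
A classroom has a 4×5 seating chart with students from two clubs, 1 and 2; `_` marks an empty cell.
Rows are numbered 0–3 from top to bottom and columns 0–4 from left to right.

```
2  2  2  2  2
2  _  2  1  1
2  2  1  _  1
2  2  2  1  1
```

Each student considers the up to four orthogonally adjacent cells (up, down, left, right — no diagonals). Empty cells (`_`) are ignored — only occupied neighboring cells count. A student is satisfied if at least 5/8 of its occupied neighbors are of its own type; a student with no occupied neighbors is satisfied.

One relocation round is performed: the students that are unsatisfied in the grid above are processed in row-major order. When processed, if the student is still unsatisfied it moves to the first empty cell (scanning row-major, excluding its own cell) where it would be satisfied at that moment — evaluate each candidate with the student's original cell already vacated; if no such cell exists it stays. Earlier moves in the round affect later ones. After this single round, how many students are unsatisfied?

Initially unsatisfied (in order): (0,4), (1,2), (1,3), (2,2), (3,2), (3,3).
  (0,4) → (1,1).
  (1,2): no empty cell satisfies it; stays.
  (1,3) → (2,3).
  (2,2): no empty cell satisfies it; stays.
  (3,2): no empty cell satisfies it; stays.
  (3,3): now satisfied by earlier moves; stays.
Resulting grid:
2 2 2 2 _
2 2 2 _ 1
2 2 1 1 1
2 2 2 1 1
Unsatisfied now: (2,2), (3,2).

2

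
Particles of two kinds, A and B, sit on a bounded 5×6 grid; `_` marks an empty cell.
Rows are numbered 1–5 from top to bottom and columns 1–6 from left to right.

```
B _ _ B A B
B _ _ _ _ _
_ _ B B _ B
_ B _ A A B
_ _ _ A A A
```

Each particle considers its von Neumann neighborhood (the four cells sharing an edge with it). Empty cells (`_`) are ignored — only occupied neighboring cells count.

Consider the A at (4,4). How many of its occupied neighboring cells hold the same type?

2

Occupied neighbors of (4,4): (3,4)=B, (5,4)=A, (4,5)=A.
Same type (A): 2 of 3.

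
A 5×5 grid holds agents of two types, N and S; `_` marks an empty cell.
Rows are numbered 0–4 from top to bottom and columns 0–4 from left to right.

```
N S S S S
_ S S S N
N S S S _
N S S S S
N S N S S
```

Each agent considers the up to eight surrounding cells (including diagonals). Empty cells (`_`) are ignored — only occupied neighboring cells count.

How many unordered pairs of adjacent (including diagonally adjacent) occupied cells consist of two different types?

Scan each occupied cell's neighbors to the right and below (and the two forward diagonals) so each pair is counted once.
Row 0: N(0,0)–S(0,1)≠ N(0,0)–S(1,1)≠ S(0,1)–S(0,2)= S(0,1)–S(1,1)= S(0,1)–S(1,2)= S(0,2)–S(0,3)= S(0,2)–S(1,2)= S(0,2)–S(1,3)= S(0,2)–S(1,1)= S(0,3)–S(0,4)= S(0,3)–S(1,3)= S(0,3)–N(1,4)≠ S(0,3)–S(1,2)= S(0,4)–N(1,4)≠ S(0,4)–S(1,3)=  → 4/15 unlike.
Row 1: S(1,1)–S(1,2)= S(1,1)–S(2,1)= S(1,1)–S(2,2)= S(1,1)–N(2,0)≠ S(1,2)–S(1,3)= S(1,2)–S(2,2)= S(1,2)–S(2,3)= S(1,2)–S(2,1)= S(1,3)–N(1,4)≠ S(1,3)–S(2,3)= S(1,3)–S(2,2)= N(1,4)–S(2,3)≠  → 3/12 unlike.
Row 2: N(2,0)–S(2,1)≠ N(2,0)–N(3,0)= N(2,0)–S(3,1)≠ S(2,1)–S(2,2)= S(2,1)–S(3,1)= S(2,1)–S(3,2)= S(2,1)–N(3,0)≠ S(2,2)–S(2,3)= S(2,2)–S(3,2)= S(2,2)–S(3,3)= S(2,2)–S(3,1)= S(2,3)–S(3,3)= S(2,3)–S(3,4)= S(2,3)–S(3,2)=  → 3/14 unlike.
Row 3: N(3,0)–S(3,1)≠ N(3,0)–N(4,0)= N(3,0)–S(4,1)≠ S(3,1)–S(3,2)= S(3,1)–S(4,1)= S(3,1)–N(4,2)≠ S(3,1)–N(4,0)≠ S(3,2)–S(3,3)= S(3,2)–N(4,2)≠ S(3,2)–S(4,3)= S(3,2)–S(4,1)= S(3,3)–S(3,4)= S(3,3)–S(4,3)= S(3,3)–S(4,4)= S(3,3)–N(4,2)≠ S(3,4)–S(4,4)= S(3,4)–S(4,3)=  → 6/17 unlike.
Row 4: N(4,0)–S(4,1)≠ S(4,1)–N(4,2)≠ N(4,2)–S(4,3)≠ S(4,3)–S(4,4)=  → 3/4 unlike.
Total adjacent occupied pairs: 62; unlike-type pairs: 19.

19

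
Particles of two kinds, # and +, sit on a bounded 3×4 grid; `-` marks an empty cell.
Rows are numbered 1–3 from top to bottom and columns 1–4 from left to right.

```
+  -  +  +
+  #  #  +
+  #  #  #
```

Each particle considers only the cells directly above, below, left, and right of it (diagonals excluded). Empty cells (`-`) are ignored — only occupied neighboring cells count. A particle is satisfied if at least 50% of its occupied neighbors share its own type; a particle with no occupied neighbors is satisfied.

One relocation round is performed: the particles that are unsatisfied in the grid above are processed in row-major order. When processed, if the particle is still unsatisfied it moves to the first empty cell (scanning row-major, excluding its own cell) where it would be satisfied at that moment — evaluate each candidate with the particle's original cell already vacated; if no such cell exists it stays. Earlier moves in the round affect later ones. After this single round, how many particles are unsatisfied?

Initially unsatisfied (in order): (2,4).
  (2,4) → (1,2).
Resulting grid:
+ + + +
+ # # -
+ # # #
All satisfied now.

0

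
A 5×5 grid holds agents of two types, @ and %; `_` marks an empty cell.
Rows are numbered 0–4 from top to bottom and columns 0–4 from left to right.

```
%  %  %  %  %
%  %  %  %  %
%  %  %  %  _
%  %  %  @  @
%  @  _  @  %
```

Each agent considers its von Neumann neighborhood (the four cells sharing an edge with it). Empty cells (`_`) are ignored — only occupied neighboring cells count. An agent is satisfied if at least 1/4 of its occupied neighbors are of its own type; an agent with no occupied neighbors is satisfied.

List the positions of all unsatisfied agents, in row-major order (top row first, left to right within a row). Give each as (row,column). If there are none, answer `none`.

(4,1), (4,4)

Row 0: (0,0)% 2/2 satisfied · (0,1)% 3/3 satisfied · (0,2)% 3/3 satisfied · (0,3)% 3/3 satisfied · (0,4)% 2/2 satisfied
Row 1: (1,0)% 3/3 satisfied · (1,1)% 4/4 satisfied · (1,2)% 4/4 satisfied · (1,3)% 4/4 satisfied · (1,4)% 2/2 satisfied
Row 2: (2,0)% 3/3 satisfied · (2,1)% 4/4 satisfied · (2,2)% 4/4 satisfied · (2,3)% 2/3 satisfied
Row 3: (3,0)% 3/3 satisfied · (3,1)% 3/4 satisfied · (3,2)% 2/3 satisfied · (3,3)@ 2/4 satisfied · (3,4)@ 1/2 satisfied
Row 4: (4,0)% 1/2 satisfied · (4,1)@ 0/2 not · (4,3)@ 1/2 satisfied · (4,4)% 0/2 not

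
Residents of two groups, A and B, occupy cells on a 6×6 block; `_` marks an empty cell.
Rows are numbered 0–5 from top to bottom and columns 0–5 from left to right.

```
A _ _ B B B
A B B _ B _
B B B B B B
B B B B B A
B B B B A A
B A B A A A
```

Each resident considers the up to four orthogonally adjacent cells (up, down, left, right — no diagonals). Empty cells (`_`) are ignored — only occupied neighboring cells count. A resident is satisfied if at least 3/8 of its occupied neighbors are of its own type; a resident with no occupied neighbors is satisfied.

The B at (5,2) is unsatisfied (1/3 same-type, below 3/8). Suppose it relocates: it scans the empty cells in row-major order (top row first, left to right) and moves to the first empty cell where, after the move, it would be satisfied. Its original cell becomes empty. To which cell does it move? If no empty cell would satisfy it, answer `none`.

Vacating (5,2). Empty cells in order:
  (0,1): 1/2 same-type → satisfied — stop here.

(0,1)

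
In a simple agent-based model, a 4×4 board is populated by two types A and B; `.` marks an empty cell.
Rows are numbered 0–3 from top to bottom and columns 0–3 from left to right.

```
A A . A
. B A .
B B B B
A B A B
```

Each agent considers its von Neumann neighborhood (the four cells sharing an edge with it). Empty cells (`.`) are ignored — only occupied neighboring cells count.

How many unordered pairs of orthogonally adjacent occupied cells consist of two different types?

Scan each occupied cell's neighbors to the right and below so each pair is counted once.
Row 0: A(0,0)–A(0,1)= A(0,1)–B(1,1)≠  → 1/2 unlike.
Row 1: B(1,1)–A(1,2)≠ B(1,1)–B(2,1)= A(1,2)–B(2,2)≠  → 2/3 unlike.
Row 2: B(2,0)–B(2,1)= B(2,0)–A(3,0)≠ B(2,1)–B(2,2)= B(2,1)–B(3,1)= B(2,2)–B(2,3)= B(2,2)–A(3,2)≠ B(2,3)–B(3,3)=  → 2/7 unlike.
Row 3: A(3,0)–B(3,1)≠ B(3,1)–A(3,2)≠ A(3,2)–B(3,3)≠  → 3/3 unlike.
Total adjacent occupied pairs: 15; unlike-type pairs: 8.

8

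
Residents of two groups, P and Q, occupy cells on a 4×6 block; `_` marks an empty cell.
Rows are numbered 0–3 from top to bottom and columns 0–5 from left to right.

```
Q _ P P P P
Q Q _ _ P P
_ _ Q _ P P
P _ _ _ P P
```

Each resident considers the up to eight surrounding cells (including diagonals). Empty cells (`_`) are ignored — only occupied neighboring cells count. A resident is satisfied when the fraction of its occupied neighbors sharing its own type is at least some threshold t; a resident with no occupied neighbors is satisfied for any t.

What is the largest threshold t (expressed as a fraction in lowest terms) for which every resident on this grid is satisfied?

Row 0: (0,0)Q 2/2 · (0,2)P 1/2 · (0,3)P 3/3 · (0,4)P 4/4 · (0,5)P 3/3
Row 1: (1,0)Q 2/2 · (1,1)Q 3/4 · (1,4)P 6/6 · (1,5)P 5/5
Row 2: (2,2)Q 1/1 · (2,4)P 5/5 · (2,5)P 5/5
Row 3: (3,0)P — no occupied neighbors · (3,4)P 3/3 · (3,5)P 3/3
The smallest same-type fraction is 1/2 at (0,2), which reduces to 1/2. Any threshold above that leaves this resident unsatisfied.

1/2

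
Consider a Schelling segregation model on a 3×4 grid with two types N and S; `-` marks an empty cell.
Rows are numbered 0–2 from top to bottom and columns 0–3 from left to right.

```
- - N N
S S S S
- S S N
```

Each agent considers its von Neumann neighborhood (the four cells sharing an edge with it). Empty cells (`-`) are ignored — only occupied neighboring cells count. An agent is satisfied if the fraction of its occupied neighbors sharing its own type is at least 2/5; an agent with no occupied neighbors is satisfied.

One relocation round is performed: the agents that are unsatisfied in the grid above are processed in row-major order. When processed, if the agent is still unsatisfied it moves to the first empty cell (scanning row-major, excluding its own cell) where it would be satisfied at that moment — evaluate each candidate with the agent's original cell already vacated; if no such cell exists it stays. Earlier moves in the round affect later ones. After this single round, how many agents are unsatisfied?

0

Initially unsatisfied (in order): (1,3), (2,3).
  (1,3) → (0,0).
  (2,3) → (1,3).
Resulting grid:
S - N N
S S S N
- S S -
All satisfied now.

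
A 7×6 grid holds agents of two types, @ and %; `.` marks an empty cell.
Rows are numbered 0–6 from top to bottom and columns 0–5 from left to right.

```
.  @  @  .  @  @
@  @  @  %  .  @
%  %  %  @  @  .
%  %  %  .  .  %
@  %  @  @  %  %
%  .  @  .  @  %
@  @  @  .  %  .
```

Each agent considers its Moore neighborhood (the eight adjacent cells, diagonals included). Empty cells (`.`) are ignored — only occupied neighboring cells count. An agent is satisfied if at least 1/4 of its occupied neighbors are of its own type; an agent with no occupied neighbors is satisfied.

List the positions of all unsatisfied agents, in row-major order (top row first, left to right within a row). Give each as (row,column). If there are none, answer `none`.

(1,3), (4,0), (5,4)

Row 0: (0,1)@ 4/4 satisfied · (0,2)@ 3/4 satisfied · (0,4)@ 2/3 satisfied · (0,5)@ 2/2 satisfied
Row 1: (1,0)@ 2/4 satisfied · (1,1)@ 4/7 satisfied · (1,2)@ 4/7 satisfied · (1,3)% 1/6 not · (1,5)@ 3/3 satisfied
Row 2: (2,0)% 3/5 satisfied · (2,1)% 5/8 satisfied · (2,2)% 4/7 satisfied · (2,3)@ 2/5 satisfied · (2,4)@ 2/4 satisfied
Row 3: (3,0)% 4/5 satisfied · (3,1)% 6/8 satisfied · (3,2)% 4/7 satisfied · (3,5)% 2/3 satisfied
Row 4: (4,0)@ 0/4 not · (4,1)% 4/7 satisfied · (4,2)@ 2/5 satisfied · (4,3)@ 3/5 satisfied · (4,4)% 3/5 satisfied · (4,5)% 3/4 satisfied
Row 5: (5,0)% 1/4 satisfied · (5,2)@ 4/5 satisfied · (5,4)@ 1/5 not · (5,5)% 3/4 satisfied
Row 6: (6,0)@ 1/2 satisfied · (6,1)@ 3/4 satisfied · (6,2)@ 2/2 satisfied · (6,4)% 1/2 satisfied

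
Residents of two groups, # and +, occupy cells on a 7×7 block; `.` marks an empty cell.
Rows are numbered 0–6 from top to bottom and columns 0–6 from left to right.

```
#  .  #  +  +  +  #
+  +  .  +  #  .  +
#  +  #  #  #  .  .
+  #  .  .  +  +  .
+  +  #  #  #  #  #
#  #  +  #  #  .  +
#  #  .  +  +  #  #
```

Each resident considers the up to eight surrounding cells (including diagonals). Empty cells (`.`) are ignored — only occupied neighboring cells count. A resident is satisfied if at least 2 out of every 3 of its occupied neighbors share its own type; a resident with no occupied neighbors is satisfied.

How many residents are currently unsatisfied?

32

(0,0)# 0/2 ✗
(0,2)# 0/3 ✗
(0,3)+ 2/4 ✗
(0,4)+ 3/4 ✓
(0,5)+ 2/4 ✗
(0,6)# 0/2 ✗
(1,0)+ 2/4 ✗
(1,1)+ 2/6 ✗
(1,3)+ 2/7 ✗
(1,4)# 2/6 ✗
(1,6)+ 1/2 ✗
(2,0)# 1/5 ✗
(2,1)+ 3/6 ✗
(2,2)# 2/5 ✗
(2,3)# 3/5 ✗
(2,4)# 2/5 ✗
(3,0)+ 3/5 ✗
(3,1)# 3/7 ✗
(3,4)+ 1/6 ✗
(3,5)+ 1/5 ✗
(4,0)+ 2/5 ✗
(4,1)+ 3/7 ✗
(4,2)# 4/6 ✓
(4,3)# 4/6 ✓
(4,4)# 4/6 ✓
(4,5)# 3/6 ✗
(4,6)# 1/3 ✗
(5,0)# 3/5 ✗
(5,1)# 4/7 ✗
(5,2)+ 2/7 ✗
(5,3)# 4/7 ✗
(5,4)# 5/7 ✓
(5,6)+ 0/4 ✗
(6,0)# 3/3 ✓
(6,1)# 3/4 ✓
(6,3)+ 2/4 ✗
(6,4)+ 1/4 ✗
(6,5)# 2/4 ✗
(6,6)# 1/2 ✗
Unsatisfied: (0,0), (0,2), (0,3), (0,5), (0,6), (1,0), (1,1), (1,3), (1,4), (1,6), (2,0), (2,1), (2,2), (2,3), (2,4), (3,0), (3,1), (3,4), (3,5), (4,0), (4,1), (4,5), (4,6), (5,0), (5,1), (5,2), (5,3), (5,6), (6,3), (6,4), (6,5), (6,6) — 32 in total.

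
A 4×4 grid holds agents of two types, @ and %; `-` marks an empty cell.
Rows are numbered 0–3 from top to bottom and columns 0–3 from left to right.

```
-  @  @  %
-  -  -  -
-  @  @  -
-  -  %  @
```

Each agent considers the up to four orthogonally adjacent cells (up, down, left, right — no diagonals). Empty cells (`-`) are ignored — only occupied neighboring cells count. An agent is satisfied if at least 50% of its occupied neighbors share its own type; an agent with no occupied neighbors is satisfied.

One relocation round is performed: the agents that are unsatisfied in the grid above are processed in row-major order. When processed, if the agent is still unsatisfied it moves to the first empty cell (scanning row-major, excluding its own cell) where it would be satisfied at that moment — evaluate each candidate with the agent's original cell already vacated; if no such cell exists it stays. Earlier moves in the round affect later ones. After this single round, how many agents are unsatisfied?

Initially unsatisfied (in order): (0,3), (3,2), (3,3).
  (0,3) → (1,0).
  (3,2) → (0,0).
  (3,3): now satisfied by earlier moves; stays.
Resulting grid:
% @ @ -
% - - -
- @ @ -
- - - @
All satisfied now.

0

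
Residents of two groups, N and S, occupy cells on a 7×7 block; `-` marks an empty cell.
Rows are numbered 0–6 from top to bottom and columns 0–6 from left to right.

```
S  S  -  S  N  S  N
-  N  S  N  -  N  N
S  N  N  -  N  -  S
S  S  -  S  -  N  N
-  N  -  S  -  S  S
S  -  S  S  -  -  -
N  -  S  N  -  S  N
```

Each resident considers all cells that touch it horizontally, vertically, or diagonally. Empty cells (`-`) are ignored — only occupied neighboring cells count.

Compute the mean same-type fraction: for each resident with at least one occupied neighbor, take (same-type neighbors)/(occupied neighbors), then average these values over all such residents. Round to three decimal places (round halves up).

Row 0: (0,0)S 1/2 · (0,1)S 2/3 · (0,3)S 1/3 · (0,4)N 2/4 · (0,5)S 0/4 · (0,6)N 2/3
Row 1: (1,1)N 2/6 · (1,2)S 2/6 · (1,3)N 3/5 · (1,5)N 4/6 · (1,6)N 2/4
Row 2: (2,0)S 2/4 · (2,1)N 2/6 · (2,2)N 3/6 · (2,4)N 3/4 · (2,6)S 0/4
Row 3: (3,0)S 2/4 · (3,1)S 2/5 · (3,3)S 1/3 · (3,5)N 2/5 · (3,6)N 1/4
Row 4: (4,1)N 0/4 · (4,3)S 3/3 · (4,5)S 1/3 · (4,6)S 1/3
Row 5: (5,0)S 0/2 · (5,2)S 3/5 · (5,3)S 3/4
Row 6: (6,0)N 0/1 · (6,2)S 2/3 · (6,3)N 0/3 · (6,5)S 0/1 · (6,6)N 0/1
Sum over 33 residents: 1/2 + 2/3 + 1/3 + 2/4 + 0/4 + 2/3 + 2/6 + 2/6 + 3/5 + 4/6 + 2/4 + 2/4 + 2/6 + 3/6 + 3/4 + 0/4 + 2/4 + 2/5 + 1/3 + 2/5 + 1/4 + 0/4 + 3/3 + 1/3 + 1/3 + 0/2 + 3/5 + 3/4 + 0/1 + 2/3 + 0/3 + 0/1 + 0/1 = 51/4; mean = 51/4 ÷ 33 = 17/44 = 0.386363… → 0.386.

0.386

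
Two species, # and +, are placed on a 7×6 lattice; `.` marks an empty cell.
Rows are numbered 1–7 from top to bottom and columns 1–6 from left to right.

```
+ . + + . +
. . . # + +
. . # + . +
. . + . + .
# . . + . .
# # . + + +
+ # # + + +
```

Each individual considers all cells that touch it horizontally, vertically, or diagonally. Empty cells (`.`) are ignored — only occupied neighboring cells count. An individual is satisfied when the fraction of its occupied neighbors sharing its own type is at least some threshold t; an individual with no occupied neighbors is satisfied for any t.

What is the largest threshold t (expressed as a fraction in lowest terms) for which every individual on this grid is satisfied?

Row 1: (1,1)+ — no occupied neighbors · (1,3)+ 1/2 · (1,4)+ 2/3 · (1,6)+ 2/2
Row 2: (2,4)# 1/5 · (2,5)+ 5/6 · (2,6)+ 3/3
Row 3: (3,3)# 1/3 · (3,4)+ 3/5 · (3,6)+ 3/3
Row 4: (4,3)+ 2/3 · (4,5)+ 3/3
Row 5: (5,1)# 2/2 · (5,4)+ 4/4
Row 6: (6,1)# 3/4 · (6,2)# 4/5 · (6,4)+ 4/5 · (6,5)+ 6/6 · (6,6)+ 3/3
Row 7: (7,1)+ 0/3 · (7,2)# 3/4 · (7,3)# 2/4 · (7,4)+ 3/4 · (7,5)+ 5/5 · (7,6)+ 3/3
The smallest same-type fraction is 0/3 at (7,1), which reduces to 0/1. Any threshold above that leaves this individual unsatisfied.

0/1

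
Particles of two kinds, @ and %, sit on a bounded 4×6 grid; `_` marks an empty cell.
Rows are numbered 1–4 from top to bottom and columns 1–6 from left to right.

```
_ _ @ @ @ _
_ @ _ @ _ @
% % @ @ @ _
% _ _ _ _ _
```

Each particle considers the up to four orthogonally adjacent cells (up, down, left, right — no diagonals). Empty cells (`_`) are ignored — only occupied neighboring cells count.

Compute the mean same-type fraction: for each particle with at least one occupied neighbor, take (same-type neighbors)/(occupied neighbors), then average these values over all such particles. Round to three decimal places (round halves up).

0.803

Row 1: (1,3)@ 1/1 · (1,4)@ 3/3 · (1,5)@ 1/1
Row 2: (2,2)@ 0/1 · (2,4)@ 2/2 · (2,6)@ — no occupied neighbors
Row 3: (3,1)% 2/2 · (3,2)% 1/3 · (3,3)@ 1/2 · (3,4)@ 3/3 · (3,5)@ 1/1
Row 4: (4,1)% 1/1
Sum over 11 particles: 1/1 + 3/3 + 1/1 + 0/1 + 2/2 + 2/2 + 1/3 + 1/2 + 3/3 + 1/1 + 1/1 = 53/6; mean = 53/6 ÷ 11 = 53/66 = 0.803030… → 0.803.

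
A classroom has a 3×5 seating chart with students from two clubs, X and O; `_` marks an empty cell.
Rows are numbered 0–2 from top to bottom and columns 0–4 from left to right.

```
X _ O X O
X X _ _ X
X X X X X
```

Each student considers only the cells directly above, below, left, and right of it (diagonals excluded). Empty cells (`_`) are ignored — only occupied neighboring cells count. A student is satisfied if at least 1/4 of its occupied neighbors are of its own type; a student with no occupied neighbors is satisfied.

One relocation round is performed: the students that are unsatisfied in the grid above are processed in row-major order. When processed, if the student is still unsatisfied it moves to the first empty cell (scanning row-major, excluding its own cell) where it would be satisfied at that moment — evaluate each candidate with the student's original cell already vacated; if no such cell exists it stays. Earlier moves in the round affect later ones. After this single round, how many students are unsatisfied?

0

Initially unsatisfied (in order): (0,2), (0,3), (0,4).
  (0,2): no empty cell satisfies it; stays.
  (0,3) → (0,1).
  (0,4) → (0,3).
Resulting grid:
X X O O _
X X _ _ X
X X X X X
All satisfied now.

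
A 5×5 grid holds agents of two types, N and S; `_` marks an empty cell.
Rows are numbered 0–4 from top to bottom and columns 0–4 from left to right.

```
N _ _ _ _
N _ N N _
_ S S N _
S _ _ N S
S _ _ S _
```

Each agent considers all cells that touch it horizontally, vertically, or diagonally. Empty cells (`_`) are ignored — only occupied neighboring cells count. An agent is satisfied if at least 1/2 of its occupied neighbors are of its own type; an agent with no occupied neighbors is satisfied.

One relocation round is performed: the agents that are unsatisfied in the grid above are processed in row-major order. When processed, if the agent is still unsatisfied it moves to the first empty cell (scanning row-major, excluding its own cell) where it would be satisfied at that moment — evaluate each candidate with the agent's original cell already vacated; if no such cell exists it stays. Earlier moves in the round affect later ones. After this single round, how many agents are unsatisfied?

0

Initially unsatisfied (in order): (2,2), (3,3), (3,4).
  (2,2) → (2,0).
  (3,3) → (0,1).
  (3,4): now satisfied by earlier moves; stays.
Resulting grid:
N N _ _ _
N _ N N _
S S _ N _
S _ _ _ S
S _ _ S _
All satisfied now.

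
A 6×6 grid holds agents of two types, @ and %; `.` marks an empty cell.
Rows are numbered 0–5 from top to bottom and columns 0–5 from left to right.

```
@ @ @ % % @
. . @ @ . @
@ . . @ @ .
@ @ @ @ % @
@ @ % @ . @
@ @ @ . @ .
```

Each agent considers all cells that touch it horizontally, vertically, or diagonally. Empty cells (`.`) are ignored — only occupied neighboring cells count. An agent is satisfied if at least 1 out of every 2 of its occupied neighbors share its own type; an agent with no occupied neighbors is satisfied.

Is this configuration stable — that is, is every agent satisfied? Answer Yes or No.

No

Row 0: (0,0)@ 1/1 satisfied · (0,1)@ 3/3 satisfied · (0,2)@ 3/4 satisfied · (0,3)% 1/4 not · (0,4)% 1/4 not · (0,5)@ 1/2 satisfied
Row 1: (1,2)@ 4/5 satisfied · (1,3)@ 4/6 satisfied · (1,5)@ 2/3 satisfied
Row 2: (2,0)@ 2/2 satisfied · (2,3)@ 5/6 satisfied · (2,4)@ 5/6 satisfied
Row 3: (3,0)@ 4/4 satisfied · (3,1)@ 5/6 satisfied · (3,2)@ 5/6 satisfied · (3,3)@ 4/6 satisfied · (3,4)% 0/6 not · (3,5)@ 2/3 satisfied
Row 4: (4,0)@ 5/5 satisfied · (4,1)@ 7/8 satisfied · (4,2)% 0/7 not · (4,3)@ 4/6 satisfied · (4,5)@ 2/3 satisfied
Row 5: (5,0)@ 3/3 satisfied · (5,1)@ 4/5 satisfied · (5,2)@ 3/4 satisfied · (5,4)@ 2/2 satisfied
For instance (0,3) has only 1/4 same-type neighbors, below 1/2.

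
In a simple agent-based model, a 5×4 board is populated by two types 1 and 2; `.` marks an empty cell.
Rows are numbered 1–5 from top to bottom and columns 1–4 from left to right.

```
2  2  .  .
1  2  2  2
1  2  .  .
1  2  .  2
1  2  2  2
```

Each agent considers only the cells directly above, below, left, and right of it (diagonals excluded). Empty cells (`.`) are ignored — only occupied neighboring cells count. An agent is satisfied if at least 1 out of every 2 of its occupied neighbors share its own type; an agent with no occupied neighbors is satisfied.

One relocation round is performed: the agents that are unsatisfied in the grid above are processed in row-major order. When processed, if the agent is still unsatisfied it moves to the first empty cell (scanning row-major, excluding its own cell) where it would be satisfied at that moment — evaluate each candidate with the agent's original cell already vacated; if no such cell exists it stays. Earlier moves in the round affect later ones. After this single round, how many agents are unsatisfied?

Initially unsatisfied (in order): (2,1).
  (2,1): no empty cell satisfies it; stays.
Resulting grid:
2 2 . .
1 2 2 2
1 2 . .
1 2 . 2
1 2 2 2
Unsatisfied now: (2,1).

1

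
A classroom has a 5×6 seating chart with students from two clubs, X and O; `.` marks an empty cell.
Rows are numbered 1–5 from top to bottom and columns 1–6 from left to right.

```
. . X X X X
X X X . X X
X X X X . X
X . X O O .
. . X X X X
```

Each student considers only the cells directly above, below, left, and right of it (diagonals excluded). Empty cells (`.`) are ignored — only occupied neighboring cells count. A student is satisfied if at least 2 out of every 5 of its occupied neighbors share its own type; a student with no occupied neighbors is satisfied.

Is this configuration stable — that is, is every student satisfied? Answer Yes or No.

(1,3)X 2/2 ok
(1,4)X 2/2 ok
(1,5)X 3/3 ok
(1,6)X 2/2 ok
(2,1)X 2/2 ok
(2,2)X 3/3 ok
(2,3)X 3/3 ok
(2,5)X 2/2 ok
(2,6)X 3/3 ok
(3,1)X 3/3 ok
(3,2)X 3/3 ok
(3,3)X 4/4 ok
(3,4)X 1/2 ok
(3,6)X 1/1 ok
(4,1)X 1/1 ok
(4,3)X 2/3 ok
(4,4)O 1/4 unhappy
(4,5)O 1/2 ok
(5,3)X 2/2 ok
(5,4)X 2/3 ok
(5,5)X 2/3 ok
(5,6)X 1/1 ok
For instance (4,4) has only 1/4 same-type neighbors, below 2/5.

No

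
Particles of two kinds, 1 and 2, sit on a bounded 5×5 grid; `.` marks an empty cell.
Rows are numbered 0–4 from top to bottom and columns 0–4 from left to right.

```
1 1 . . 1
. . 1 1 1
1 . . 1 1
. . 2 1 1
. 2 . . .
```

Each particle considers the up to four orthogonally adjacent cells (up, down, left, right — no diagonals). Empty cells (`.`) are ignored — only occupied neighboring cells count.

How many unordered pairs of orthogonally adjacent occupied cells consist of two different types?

Scan each occupied cell's neighbors to the right and below so each pair is counted once.
Row 0: 1(0,0)–1(0,1)= 1(0,4)–1(1,4)=  → 0/2 unlike.
Row 1: 1(1,2)–1(1,3)= 1(1,3)–1(1,4)= 1(1,3)–1(2,3)= 1(1,4)–1(2,4)=  → 0/4 unlike.
Row 2: 1(2,3)–1(2,4)= 1(2,3)–1(3,3)= 1(2,4)–1(3,4)=  → 0/3 unlike.
Row 3: 2(3,2)–1(3,3)≠ 1(3,3)–1(3,4)=  → 1/2 unlike.
Total adjacent occupied pairs: 11; unlike-type pairs: 1.

1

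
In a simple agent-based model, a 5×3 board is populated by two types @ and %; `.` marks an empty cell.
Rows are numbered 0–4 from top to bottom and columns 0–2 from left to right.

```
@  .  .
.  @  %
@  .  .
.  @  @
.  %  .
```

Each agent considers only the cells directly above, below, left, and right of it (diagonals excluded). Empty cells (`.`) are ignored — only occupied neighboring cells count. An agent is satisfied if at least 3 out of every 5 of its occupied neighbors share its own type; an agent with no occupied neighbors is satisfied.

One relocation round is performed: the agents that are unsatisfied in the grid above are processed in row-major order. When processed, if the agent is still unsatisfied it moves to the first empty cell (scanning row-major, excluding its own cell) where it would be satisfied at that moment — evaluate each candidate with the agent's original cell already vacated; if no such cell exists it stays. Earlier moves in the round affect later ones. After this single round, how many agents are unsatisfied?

0

Initially unsatisfied (in order): (1,1), (1,2), (3,1), (4,1).
  (1,1) → (0,1).
  (1,2): now satisfied by earlier moves; stays.
  (3,1) → (1,0).
  (4,1): now satisfied by earlier moves; stays.
Resulting grid:
@ @ .
@ . %
@ . .
. . @
. % .
All satisfied now.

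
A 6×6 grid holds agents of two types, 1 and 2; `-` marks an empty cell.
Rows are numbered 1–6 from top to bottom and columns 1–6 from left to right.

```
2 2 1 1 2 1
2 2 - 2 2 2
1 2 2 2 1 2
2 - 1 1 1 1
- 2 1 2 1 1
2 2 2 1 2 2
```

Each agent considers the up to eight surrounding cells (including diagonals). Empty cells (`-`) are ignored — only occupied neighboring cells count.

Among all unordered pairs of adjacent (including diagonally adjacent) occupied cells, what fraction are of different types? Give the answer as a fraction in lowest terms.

7/15

Scan each occupied cell's neighbors to the right and below (and the two forward diagonals) so each pair is counted once.
Row 1: 2(1,1)–2(1,2)= 2(1,1)–2(2,1)= 2(1,1)–2(2,2)= 2(1,2)–1(1,3)≠ 2(1,2)–2(2,2)= 2(1,2)–2(2,1)= 1(1,3)–1(1,4)= 1(1,3)–2(2,4)≠ 1(1,3)–2(2,2)≠ 1(1,4)–2(1,5)≠ 1(1,4)–2(2,4)≠ 1(1,4)–2(2,5)≠ 2(1,5)–1(1,6)≠ 2(1,5)–2(2,5)= 2(1,5)–2(2,6)= 2(1,5)–2(2,4)= 1(1,6)–2(2,6)≠ 1(1,6)–2(2,5)≠  → 9/18 unlike.
Row 2: 2(2,1)–2(2,2)= 2(2,1)–1(3,1)≠ 2(2,1)–2(3,2)= 2(2,2)–2(3,2)= 2(2,2)–2(3,3)= 2(2,2)–1(3,1)≠ 2(2,4)–2(2,5)= 2(2,4)–2(3,4)= 2(2,4)–1(3,5)≠ 2(2,4)–2(3,3)= 2(2,5)–2(2,6)= 2(2,5)–1(3,5)≠ 2(2,5)–2(3,6)= 2(2,5)–2(3,4)= 2(2,6)–2(3,6)= 2(2,6)–1(3,5)≠  → 5/16 unlike.
Row 3: 1(3,1)–2(3,2)≠ 1(3,1)–2(4,1)≠ 2(3,2)–2(3,3)= 2(3,2)–1(4,3)≠ 2(3,2)–2(4,1)= 2(3,3)–2(3,4)= 2(3,3)–1(4,3)≠ 2(3,3)–1(4,4)≠ 2(3,4)–1(3,5)≠ 2(3,4)–1(4,4)≠ 2(3,4)–1(4,5)≠ 2(3,4)–1(4,3)≠ 1(3,5)–2(3,6)≠ 1(3,5)–1(4,5)= 1(3,5)–1(4,6)= 1(3,5)–1(4,4)= 2(3,6)–1(4,6)≠ 2(3,6)–1(4,5)≠  → 12/18 unlike.
Row 4: 2(4,1)–2(5,2)= 1(4,3)–1(4,4)= 1(4,3)–1(5,3)= 1(4,3)–2(5,4)≠ 1(4,3)–2(5,2)≠ 1(4,4)–1(4,5)= 1(4,4)–2(5,4)≠ 1(4,4)–1(5,5)= 1(4,4)–1(5,3)= 1(4,5)–1(4,6)= 1(4,5)–1(5,5)= 1(4,5)–1(5,6)= 1(4,5)–2(5,4)≠ 1(4,6)–1(5,6)= 1(4,6)–1(5,5)=  → 4/15 unlike.
Row 5: 2(5,2)–1(5,3)≠ 2(5,2)–2(6,2)= 2(5,2)–2(6,3)= 2(5,2)–2(6,1)= 1(5,3)–2(5,4)≠ 1(5,3)–2(6,3)≠ 1(5,3)–1(6,4)= 1(5,3)–2(6,2)≠ 2(5,4)–1(5,5)≠ 2(5,4)–1(6,4)≠ 2(5,4)–2(6,5)= 2(5,4)–2(6,3)= 1(5,5)–1(5,6)= 1(5,5)–2(6,5)≠ 1(5,5)–2(6,6)≠ 1(5,5)–1(6,4)= 1(5,6)–2(6,6)≠ 1(5,6)–2(6,5)≠  → 10/18 unlike.
Row 6: 2(6,1)–2(6,2)= 2(6,2)–2(6,3)= 2(6,3)–1(6,4)≠ 1(6,4)–2(6,5)≠ 2(6,5)–2(6,6)=  → 2/5 unlike.
Total adjacent occupied pairs: 90; unlike-type pairs: 42.
42/90 reduces to 7/15.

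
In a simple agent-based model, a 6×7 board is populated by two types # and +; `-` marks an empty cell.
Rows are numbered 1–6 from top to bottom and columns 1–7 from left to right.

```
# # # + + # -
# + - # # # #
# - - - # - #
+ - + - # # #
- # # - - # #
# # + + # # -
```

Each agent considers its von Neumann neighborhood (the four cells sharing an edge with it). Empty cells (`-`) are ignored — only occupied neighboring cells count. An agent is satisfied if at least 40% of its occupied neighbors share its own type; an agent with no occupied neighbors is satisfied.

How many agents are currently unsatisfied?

Row 1: (1,1)# 2/2 ok · (1,2)# 2/3 ok · (1,3)# 1/2 ok · (1,4)+ 1/3 unhappy · (1,5)+ 1/3 unhappy · (1,6)# 1/2 ok
Row 2: (2,1)# 2/3 ok · (2,2)+ 0/2 unhappy · (2,4)# 1/2 ok · (2,5)# 3/4 ok · (2,6)# 3/3 ok · (2,7)# 2/2 ok
Row 3: (3,1)# 1/2 ok · (3,5)# 2/2 ok · (3,7)# 2/2 ok
Row 4: (4,1)+ 0/1 unhappy · (4,3)+ 0/1 unhappy · (4,5)# 2/2 ok · (4,6)# 3/3 ok · (4,7)# 3/3 ok
Row 5: (5,2)# 2/2 ok · (5,3)# 1/3 unhappy · (5,6)# 3/3 ok · (5,7)# 2/2 ok
Row 6: (6,1)# 1/1 ok · (6,2)# 2/3 ok · (6,3)+ 1/3 unhappy · (6,4)+ 1/2 ok · (6,5)# 1/2 ok · (6,6)# 2/2 ok
Unsatisfied: (1,4), (1,5), (2,2), (4,1), (4,3), (5,3), (6,3) — 7 in total.

7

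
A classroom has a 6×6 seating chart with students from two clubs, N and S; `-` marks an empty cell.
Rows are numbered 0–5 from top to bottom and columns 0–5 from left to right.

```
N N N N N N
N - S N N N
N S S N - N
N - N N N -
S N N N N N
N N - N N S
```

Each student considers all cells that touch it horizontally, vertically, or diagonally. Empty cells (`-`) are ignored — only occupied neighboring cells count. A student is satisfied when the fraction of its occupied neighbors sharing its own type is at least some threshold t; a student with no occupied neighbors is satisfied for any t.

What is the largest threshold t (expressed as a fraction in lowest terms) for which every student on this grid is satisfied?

Row 0: (0,0)N 2/2 · (0,1)N 3/4 · (0,2)N 3/4 · (0,3)N 4/5 · (0,4)N 5/5 · (0,5)N 3/3
Row 1: (1,0)N 3/4 · (1,2)S 2/7 · (1,3)N 5/7 · (1,4)N 7/7 · (1,5)N 4/4
Row 2: (2,0)N 2/3 · (2,1)S 2/6 · (2,2)S 2/6 · (2,3)N 5/7 · (2,5)N 3/3
Row 3: (3,0)N 2/4 · (3,2)N 5/7 · (3,3)N 6/7 · (3,4)N 6/6
Row 4: (4,0)S 0/4 · (4,1)N 5/6 · (4,2)N 6/6 · (4,3)N 7/7 · (4,4)N 6/7 · (4,5)N 3/4
Row 5: (5,0)N 2/3 · (5,1)N 3/4 · (5,3)N 4/4 · (5,4)N 4/5 · (5,5)S 0/3
The smallest same-type fraction is 0/4 at (4,0), which reduces to 0/1. Any threshold above that leaves this student unsatisfied.

0/1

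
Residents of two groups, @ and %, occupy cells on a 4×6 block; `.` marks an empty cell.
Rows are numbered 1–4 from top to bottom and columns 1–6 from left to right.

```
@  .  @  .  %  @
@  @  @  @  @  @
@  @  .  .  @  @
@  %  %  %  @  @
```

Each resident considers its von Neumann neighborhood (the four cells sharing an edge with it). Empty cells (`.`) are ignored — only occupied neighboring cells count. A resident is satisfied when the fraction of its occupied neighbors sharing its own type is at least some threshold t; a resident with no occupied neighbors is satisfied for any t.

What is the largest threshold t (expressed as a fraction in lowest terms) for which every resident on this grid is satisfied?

0/1

Row 1: (1,1)@ 1/1 · (1,3)@ 1/1 · (1,5)% 0/2 · (1,6)@ 1/2
Row 2: (2,1)@ 3/3 · (2,2)@ 3/3 · (2,3)@ 3/3 · (2,4)@ 2/2 · (2,5)@ 3/4 · (2,6)@ 3/3
Row 3: (3,1)@ 3/3 · (3,2)@ 2/3 · (3,5)@ 3/3 · (3,6)@ 3/3
Row 4: (4,1)@ 1/2 · (4,2)% 1/3 · (4,3)% 2/2 · (4,4)% 1/2 · (4,5)@ 2/3 · (4,6)@ 2/2
The smallest same-type fraction is 0/2 at (1,5), which reduces to 0/1. Any threshold above that leaves this resident unsatisfied.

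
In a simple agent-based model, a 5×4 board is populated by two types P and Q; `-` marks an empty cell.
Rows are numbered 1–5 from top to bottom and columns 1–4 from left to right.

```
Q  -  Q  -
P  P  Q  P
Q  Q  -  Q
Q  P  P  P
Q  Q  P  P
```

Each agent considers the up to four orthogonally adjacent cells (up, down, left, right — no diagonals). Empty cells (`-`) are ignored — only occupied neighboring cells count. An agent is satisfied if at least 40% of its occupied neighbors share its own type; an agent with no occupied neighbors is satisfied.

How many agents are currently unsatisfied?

Row 1: (1,1)Q 0/1 not · (1,3)Q 1/1 satisfied
Row 2: (2,1)P 1/3 not · (2,2)P 1/3 not · (2,3)Q 1/3 not · (2,4)P 0/2 not
Row 3: (3,1)Q 2/3 satisfied · (3,2)Q 1/3 not · (3,4)Q 0/2 not
Row 4: (4,1)Q 2/3 satisfied · (4,2)P 1/4 not · (4,3)P 3/3 satisfied · (4,4)P 2/3 satisfied
Row 5: (5,1)Q 2/2 satisfied · (5,2)Q 1/3 not · (5,3)P 2/3 satisfied · (5,4)P 2/2 satisfied
Unsatisfied: (1,1), (2,1), (2,2), (2,3), (2,4), (3,2), (3,4), (4,2), (5,2) — 9 in total.

9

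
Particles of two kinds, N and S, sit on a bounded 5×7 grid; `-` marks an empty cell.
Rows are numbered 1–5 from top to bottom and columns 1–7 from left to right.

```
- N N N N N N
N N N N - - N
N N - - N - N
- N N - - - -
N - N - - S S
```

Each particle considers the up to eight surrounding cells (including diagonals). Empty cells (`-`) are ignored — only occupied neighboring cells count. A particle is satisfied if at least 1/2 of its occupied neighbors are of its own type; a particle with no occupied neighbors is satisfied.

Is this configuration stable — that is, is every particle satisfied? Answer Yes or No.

(1,2)N 4/4 ok
(1,3)N 5/5 ok
(1,4)N 4/4 ok
(1,5)N 3/3 ok
(1,6)N 3/3 ok
(1,7)N 2/2 ok
(2,1)N 4/4 ok
(2,2)N 6/6 ok
(2,3)N 6/6 ok
(2,4)N 5/5 ok
(2,7)N 3/3 ok
(3,1)N 4/4 ok
(3,2)N 6/6 ok
(3,5)N 1/1 ok
(3,7)N 1/1 ok
(4,2)N 5/5 ok
(4,3)N 3/3 ok
(5,1)N 1/1 ok
(5,3)N 2/2 ok
(5,6)S 1/1 ok
(5,7)S 1/1 ok
All meet the threshold, so the configuration is stable.

Yes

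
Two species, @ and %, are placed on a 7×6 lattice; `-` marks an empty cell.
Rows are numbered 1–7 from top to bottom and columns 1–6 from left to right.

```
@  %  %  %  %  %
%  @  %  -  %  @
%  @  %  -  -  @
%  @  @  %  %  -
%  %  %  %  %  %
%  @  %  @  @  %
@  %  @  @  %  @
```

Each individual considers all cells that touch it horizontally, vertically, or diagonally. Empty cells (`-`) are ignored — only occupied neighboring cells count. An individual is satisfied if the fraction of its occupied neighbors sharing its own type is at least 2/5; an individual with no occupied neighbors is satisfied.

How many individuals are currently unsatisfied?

14

(1,1)@ 1/3 not
(1,2)% 3/5 satisfied
(1,3)% 3/4 satisfied
(1,4)% 4/4 satisfied
(1,5)% 3/4 satisfied
(1,6)% 2/3 satisfied
(2,1)% 2/5 satisfied
(2,2)@ 2/8 not
(2,3)% 4/6 satisfied
(2,5)% 3/5 satisfied
(2,6)@ 1/4 not
(3,1)% 2/5 satisfied
(3,2)@ 3/8 not
(3,3)% 2/6 not
(3,6)@ 1/3 not
(4,1)% 3/5 satisfied
(4,2)@ 2/8 not
(4,3)@ 2/7 not
(4,4)% 5/6 satisfied
(4,5)% 4/5 satisfied
(5,1)% 3/5 satisfied
(5,2)% 5/8 satisfied
(5,3)% 4/8 satisfied
(5,4)% 5/8 satisfied
(5,5)% 5/7 satisfied
(5,6)% 3/4 satisfied
(6,1)% 3/5 satisfied
(6,2)@ 2/8 not
(6,3)% 4/8 satisfied
(6,4)@ 3/8 not
(6,5)@ 3/8 not
(6,6)% 3/5 satisfied
(7,1)@ 1/3 not
(7,2)% 2/5 satisfied
(7,3)@ 3/5 satisfied
(7,4)@ 3/5 satisfied
(7,5)% 1/5 not
(7,6)@ 1/3 not
Unsatisfied: (1,1), (2,2), (2,6), (3,2), (3,3), (3,6), (4,2), (4,3), (6,2), (6,4), (6,5), (7,1), (7,5), (7,6) — 14 in total.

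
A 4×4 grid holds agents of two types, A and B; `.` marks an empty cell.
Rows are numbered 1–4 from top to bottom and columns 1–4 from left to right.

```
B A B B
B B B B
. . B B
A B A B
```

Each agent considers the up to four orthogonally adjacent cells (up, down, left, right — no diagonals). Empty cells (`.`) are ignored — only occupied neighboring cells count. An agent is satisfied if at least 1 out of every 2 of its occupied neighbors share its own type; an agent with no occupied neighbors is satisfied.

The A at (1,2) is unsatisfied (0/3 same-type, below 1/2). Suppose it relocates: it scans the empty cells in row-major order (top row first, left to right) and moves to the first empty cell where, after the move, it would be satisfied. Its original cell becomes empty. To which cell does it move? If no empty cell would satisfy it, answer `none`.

(3,1)

Vacating (1,2). Empty cells in order:
  (3,1): 1/2 same-type → satisfied — stop here.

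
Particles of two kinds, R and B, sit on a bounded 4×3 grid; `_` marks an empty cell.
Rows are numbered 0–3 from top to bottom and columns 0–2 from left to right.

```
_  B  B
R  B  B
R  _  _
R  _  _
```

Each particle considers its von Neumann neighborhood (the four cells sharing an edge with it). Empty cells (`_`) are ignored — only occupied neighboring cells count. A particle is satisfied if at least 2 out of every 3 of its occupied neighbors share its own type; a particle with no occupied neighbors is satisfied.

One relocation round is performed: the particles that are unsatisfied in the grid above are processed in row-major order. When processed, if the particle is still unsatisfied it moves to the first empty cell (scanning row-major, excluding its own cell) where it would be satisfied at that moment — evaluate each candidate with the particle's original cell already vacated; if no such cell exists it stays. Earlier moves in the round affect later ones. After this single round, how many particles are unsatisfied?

0

Initially unsatisfied (in order): (1,0).
  (1,0) → (3,1).
Resulting grid:
_ B B
_ B B
R _ _
R R _
All satisfied now.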